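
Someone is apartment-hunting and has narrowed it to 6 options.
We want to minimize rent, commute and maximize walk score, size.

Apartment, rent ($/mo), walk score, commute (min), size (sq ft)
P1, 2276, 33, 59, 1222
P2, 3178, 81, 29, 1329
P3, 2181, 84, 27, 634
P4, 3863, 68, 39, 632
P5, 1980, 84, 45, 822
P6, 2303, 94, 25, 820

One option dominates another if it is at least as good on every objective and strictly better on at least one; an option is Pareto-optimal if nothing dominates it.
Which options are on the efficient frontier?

P1, P2, P3, P5, P6

P1: not dominated.
P2: not dominated (best size).
P3: not dominated.
P4: dominated by P2 (rent 3178≤3863, walk score 81≥68, commute 29≤39, size 1329≥632).
P5: not dominated (best rent).
P6: not dominated (best walk score).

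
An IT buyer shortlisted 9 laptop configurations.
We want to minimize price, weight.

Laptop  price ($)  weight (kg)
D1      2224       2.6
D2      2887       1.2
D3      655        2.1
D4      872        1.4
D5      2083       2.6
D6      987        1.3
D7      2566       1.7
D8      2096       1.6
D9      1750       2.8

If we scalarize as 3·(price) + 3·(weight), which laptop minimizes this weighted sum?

D1: 3·2224 + 3·2.6 = 6679.8
D2: 3·2887 + 3·1.2 = 8664.6
D3: 3·655 + 3·2.1 = 1971.3
D4: 3·872 + 3·1.4 = 2620.2
D5: 3·2083 + 3·2.6 = 6256.8
D6: 3·987 + 3·1.3 = 2964.9
D7: 3·2566 + 3·1.7 = 7703.1
D8: 3·2096 + 3·1.6 = 6292.8
D9: 3·1750 + 3·2.8 = 5258.4
Lowest: D3 at 1971.3.

D3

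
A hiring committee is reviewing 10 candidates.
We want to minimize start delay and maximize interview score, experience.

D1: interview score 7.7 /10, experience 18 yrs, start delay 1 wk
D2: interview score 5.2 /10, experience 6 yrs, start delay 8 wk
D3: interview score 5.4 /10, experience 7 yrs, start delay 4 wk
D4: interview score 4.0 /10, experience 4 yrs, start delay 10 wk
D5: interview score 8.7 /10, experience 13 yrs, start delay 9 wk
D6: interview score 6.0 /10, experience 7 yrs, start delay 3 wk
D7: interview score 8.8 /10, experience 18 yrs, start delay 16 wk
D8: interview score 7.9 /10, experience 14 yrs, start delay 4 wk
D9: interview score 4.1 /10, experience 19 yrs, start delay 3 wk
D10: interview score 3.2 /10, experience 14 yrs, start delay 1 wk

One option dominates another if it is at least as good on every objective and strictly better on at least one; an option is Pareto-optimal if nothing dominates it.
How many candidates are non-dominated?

5

D1: not dominated.
D2: dominated by D1 (interview score 7.7≥5.2, experience 18≥6, start delay 1≤8).
D3: dominated by D1 (interview score 7.7≥5.4, experience 18≥7, start delay 1≤4).
D4: dominated by D1 (interview score 7.7≥4.0, experience 18≥4, start delay 1≤10).
D5: not dominated.
D6: dominated by D1 (interview score 7.7≥6.0, experience 18≥7, start delay 1≤3).
D7: not dominated (best interview score).
D8: not dominated.
D9: not dominated (best experience).
D10: dominated by D1 (interview score 7.7≥3.2, experience 18≥14, start delay 1≤1).
Pareto-optimal: D1, D5, D7, D8, D9 → 5.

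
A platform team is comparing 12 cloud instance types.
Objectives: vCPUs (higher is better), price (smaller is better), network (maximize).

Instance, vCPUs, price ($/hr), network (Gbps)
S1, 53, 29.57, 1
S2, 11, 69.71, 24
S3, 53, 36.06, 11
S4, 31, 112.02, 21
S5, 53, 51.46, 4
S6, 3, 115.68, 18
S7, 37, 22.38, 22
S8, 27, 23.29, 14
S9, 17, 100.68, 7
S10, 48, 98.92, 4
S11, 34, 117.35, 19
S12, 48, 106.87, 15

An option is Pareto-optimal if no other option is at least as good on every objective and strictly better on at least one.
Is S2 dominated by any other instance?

No

S1: worse on network (1 vs 24).
S3: worse on network (11 vs 24).
S4: worse on price (112.02 vs 69.71).
S5: worse on network (4 vs 24).
S6: worse on vCPUs (3 vs 11).
S7: worse on network (22 vs 24).
S8: worse on network (14 vs 24).
S9: worse on price (100.68 vs 69.71).
S10: worse on price (98.92 vs 69.71).
S11: worse on price (117.35 vs 69.71).
S12: worse on price (106.87 vs 69.71).
No option is at least as good as S2 on every objective and strictly better on one.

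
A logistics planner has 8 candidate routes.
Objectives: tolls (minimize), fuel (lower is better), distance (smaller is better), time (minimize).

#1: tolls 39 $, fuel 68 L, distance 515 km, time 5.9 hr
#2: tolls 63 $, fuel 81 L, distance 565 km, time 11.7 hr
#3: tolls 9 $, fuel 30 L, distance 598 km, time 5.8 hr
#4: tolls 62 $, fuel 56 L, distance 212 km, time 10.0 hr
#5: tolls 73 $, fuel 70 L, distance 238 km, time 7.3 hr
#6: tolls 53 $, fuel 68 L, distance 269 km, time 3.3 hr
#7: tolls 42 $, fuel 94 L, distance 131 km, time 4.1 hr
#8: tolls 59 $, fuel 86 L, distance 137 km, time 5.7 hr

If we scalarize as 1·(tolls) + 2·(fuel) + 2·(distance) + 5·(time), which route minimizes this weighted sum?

#7

#1: 1·39 + 2·68 + 2·515 + 5·5.9 = 1234.5
#2: 1·63 + 2·81 + 2·565 + 5·11.7 = 1413.5
#3: 1·9 + 2·30 + 2·598 + 5·5.8 = 1294.0
#4: 1·62 + 2·56 + 2·212 + 5·10.0 = 648.0
#5: 1·73 + 2·70 + 2·238 + 5·7.3 = 725.5
#6: 1·53 + 2·68 + 2·269 + 5·3.3 = 743.5
#7: 1·42 + 2·94 + 2·131 + 5·4.1 = 512.5
#8: 1·59 + 2·86 + 2·137 + 5·5.7 = 533.5
Lowest: #7 at 512.5.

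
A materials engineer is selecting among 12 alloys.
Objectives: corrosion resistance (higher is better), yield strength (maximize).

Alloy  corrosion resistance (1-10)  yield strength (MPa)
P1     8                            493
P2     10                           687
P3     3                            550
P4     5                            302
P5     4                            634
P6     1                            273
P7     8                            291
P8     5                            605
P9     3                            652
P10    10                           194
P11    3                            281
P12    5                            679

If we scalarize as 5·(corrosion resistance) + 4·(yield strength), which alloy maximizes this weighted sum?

P2

P1: 5·8 + 4·493 = 2012
P2: 5·10 + 4·687 = 2798
P3: 5·3 + 4·550 = 2215
P4: 5·5 + 4·302 = 1233
P5: 5·4 + 4·634 = 2556
P6: 5·1 + 4·273 = 1097
P7: 5·8 + 4·291 = 1204
P8: 5·5 + 4·605 = 2445
P9: 5·3 + 4·652 = 2623
P10: 5·10 + 4·194 = 826
P11: 5·3 + 4·281 = 1139
P12: 5·5 + 4·679 = 2741
Highest: P2 at 2798.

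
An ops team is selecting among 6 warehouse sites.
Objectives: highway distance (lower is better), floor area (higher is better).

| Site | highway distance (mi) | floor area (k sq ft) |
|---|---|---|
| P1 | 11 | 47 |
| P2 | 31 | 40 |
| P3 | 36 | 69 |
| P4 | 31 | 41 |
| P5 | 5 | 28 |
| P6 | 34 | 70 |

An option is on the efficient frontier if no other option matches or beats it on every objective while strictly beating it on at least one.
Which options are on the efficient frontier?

P1: not dominated.
P2: dominated by P1 (highway distance 11≤31, floor area 47≥40).
P3: dominated by P6 (highway distance 34≤36, floor area 70≥69).
P4: dominated by P1 (highway distance 11≤31, floor area 47≥41).
P5: not dominated (best highway distance).
P6: not dominated (best floor area).

P1, P5, P6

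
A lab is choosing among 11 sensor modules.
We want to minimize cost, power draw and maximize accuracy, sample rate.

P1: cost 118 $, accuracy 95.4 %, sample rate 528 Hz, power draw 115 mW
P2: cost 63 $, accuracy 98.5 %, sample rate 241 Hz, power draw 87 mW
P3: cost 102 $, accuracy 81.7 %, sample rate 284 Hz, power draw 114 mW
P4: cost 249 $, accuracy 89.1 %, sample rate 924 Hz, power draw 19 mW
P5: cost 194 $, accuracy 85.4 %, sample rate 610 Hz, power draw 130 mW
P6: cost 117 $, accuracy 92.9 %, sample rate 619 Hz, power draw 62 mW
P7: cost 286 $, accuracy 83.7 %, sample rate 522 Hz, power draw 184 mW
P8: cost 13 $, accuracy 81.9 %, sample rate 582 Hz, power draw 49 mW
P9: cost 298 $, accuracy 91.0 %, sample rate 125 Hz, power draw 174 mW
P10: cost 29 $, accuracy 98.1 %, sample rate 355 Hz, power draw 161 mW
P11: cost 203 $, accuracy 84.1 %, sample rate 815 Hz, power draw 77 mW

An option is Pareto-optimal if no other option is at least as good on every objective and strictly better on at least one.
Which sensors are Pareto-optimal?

P1, P2, P4, P6, P8, P10, P11

P1: not dominated.
P2: not dominated (best accuracy).
P3: dominated by P8 (cost 13≤102, accuracy 81.9≥81.7, sample rate 582≥284, power draw 49≤114).
P4: not dominated (best sample rate).
P5: dominated by P6 (cost 117≤194, accuracy 92.9≥85.4, sample rate 619≥610, power draw 62≤130).
P6: not dominated.
P7: dominated by P1 (cost 118≤286, accuracy 95.4≥83.7, sample rate 528≥522, power draw 115≤184).
P8: not dominated (best cost).
P9: dominated by P1 (cost 118≤298, accuracy 95.4≥91.0, sample rate 528≥125, power draw 115≤174).
P10: not dominated.
P11: not dominated.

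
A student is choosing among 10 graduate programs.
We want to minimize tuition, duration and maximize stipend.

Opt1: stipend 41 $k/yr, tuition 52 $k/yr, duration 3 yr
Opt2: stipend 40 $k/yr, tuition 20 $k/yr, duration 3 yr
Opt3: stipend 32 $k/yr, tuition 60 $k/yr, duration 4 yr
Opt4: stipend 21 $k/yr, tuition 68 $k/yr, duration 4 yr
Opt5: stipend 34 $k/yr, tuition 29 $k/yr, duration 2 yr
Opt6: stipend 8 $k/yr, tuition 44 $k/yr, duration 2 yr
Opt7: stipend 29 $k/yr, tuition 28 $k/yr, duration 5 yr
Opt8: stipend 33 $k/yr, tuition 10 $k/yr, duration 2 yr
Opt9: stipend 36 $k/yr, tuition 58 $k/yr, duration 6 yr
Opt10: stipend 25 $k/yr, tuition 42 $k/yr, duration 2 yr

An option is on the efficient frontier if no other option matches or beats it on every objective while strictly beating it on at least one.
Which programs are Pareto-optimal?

Opt1: not dominated (best stipend).
Opt2: not dominated.
Opt3: dominated by Opt1 (stipend 41≥32, tuition 52≤60, duration 3≤4).
Opt4: dominated by Opt1 (stipend 41≥21, tuition 52≤68, duration 3≤4).
Opt5: not dominated.
Opt6: dominated by Opt5 (stipend 34≥8, tuition 29≤44, duration 2≤2).
Opt7: dominated by Opt2 (stipend 40≥29, tuition 20≤28, duration 3≤5).
Opt8: not dominated (best tuition).
Opt9: dominated by Opt1 (stipend 41≥36, tuition 52≤58, duration 3≤6).
Opt10: dominated by Opt5 (stipend 34≥25, tuition 29≤42, duration 2≤2).

Opt1, Opt2, Opt5, Opt8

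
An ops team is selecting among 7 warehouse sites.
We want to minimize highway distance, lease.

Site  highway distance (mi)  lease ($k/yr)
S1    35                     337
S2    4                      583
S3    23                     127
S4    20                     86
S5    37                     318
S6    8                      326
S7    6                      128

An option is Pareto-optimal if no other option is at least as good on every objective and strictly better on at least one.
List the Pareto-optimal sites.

S2, S4, S7

S1: dominated by S3 (highway distance 23≤35, lease 127≤337).
S2: not dominated (best highway distance).
S3: dominated by S4 (highway distance 20≤23, lease 86≤127).
S4: not dominated (best lease).
S5: dominated by S3 (highway distance 23≤37, lease 127≤318).
S6: dominated by S7 (highway distance 6≤8, lease 128≤326).
S7: not dominated.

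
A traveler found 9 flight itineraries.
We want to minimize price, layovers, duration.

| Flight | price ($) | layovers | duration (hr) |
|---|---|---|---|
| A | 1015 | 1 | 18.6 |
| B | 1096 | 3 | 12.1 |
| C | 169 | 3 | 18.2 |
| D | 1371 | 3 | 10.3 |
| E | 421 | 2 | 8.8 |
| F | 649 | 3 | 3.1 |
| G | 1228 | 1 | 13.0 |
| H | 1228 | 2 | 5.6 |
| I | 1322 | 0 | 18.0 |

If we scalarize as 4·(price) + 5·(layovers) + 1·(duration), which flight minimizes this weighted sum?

A: 4·1015 + 5·1 + 1·18.6 = 4083.6
B: 4·1096 + 5·3 + 1·12.1 = 4411.1
C: 4·169 + 5·3 + 1·18.2 = 709.2
D: 4·1371 + 5·3 + 1·10.3 = 5509.3
E: 4·421 + 5·2 + 1·8.8 = 1702.8
F: 4·649 + 5·3 + 1·3.1 = 2614.1
G: 4·1228 + 5·1 + 1·13.0 = 4930.0
H: 4·1228 + 5·2 + 1·5.6 = 4927.6
I: 4·1322 + 5·0 + 1·18.0 = 5306.0
Lowest: C at 709.2.

C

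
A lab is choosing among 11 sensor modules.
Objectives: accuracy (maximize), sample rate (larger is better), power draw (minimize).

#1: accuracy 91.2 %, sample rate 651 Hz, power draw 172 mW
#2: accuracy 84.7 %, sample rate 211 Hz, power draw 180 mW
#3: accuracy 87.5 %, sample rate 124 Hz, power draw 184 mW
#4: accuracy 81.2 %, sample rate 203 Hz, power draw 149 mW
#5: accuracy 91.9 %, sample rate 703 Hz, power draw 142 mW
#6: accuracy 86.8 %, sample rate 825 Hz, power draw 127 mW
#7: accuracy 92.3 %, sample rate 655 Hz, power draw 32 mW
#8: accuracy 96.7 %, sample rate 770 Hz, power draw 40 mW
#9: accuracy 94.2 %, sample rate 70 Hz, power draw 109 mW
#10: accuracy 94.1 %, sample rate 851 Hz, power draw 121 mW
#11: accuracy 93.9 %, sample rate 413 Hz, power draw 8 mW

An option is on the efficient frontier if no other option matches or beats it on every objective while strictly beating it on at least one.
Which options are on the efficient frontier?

#1: dominated by #5 (accuracy 91.9≥91.2, sample rate 703≥651, power draw 142≤172).
#2: dominated by #1 (accuracy 91.2≥84.7, sample rate 651≥211, power draw 172≤180).
#3: dominated by #1 (accuracy 91.2≥87.5, sample rate 651≥124, power draw 172≤184).
#4: dominated by #5 (accuracy 91.9≥81.2, sample rate 703≥203, power draw 142≤149).
#5: dominated by #8 (accuracy 96.7≥91.9, sample rate 770≥703, power draw 40≤142).
#6: dominated by #10 (accuracy 94.1≥86.8, sample rate 851≥825, power draw 121≤127).
#7: not dominated.
#8: not dominated (best accuracy).
#9: dominated by #8 (accuracy 96.7≥94.2, sample rate 770≥70, power draw 40≤109).
#10: not dominated (best sample rate).
#11: not dominated (best power draw).

#7, #8, #10, #11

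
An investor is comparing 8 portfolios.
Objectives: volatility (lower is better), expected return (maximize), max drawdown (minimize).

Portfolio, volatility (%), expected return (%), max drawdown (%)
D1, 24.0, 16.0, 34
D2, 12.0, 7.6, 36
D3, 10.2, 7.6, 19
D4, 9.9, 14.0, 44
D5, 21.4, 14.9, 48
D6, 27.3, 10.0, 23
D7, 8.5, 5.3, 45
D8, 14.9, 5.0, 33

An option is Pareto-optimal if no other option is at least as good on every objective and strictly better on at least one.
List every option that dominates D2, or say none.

D3

D3: volatility 10.2≤12.0, expected return 7.6≥7.6, max drawdown 19≤36 — dominates D2.
Others (D1, D4, D5, D6, D7, D8) are each worse than D2 on at least one objective.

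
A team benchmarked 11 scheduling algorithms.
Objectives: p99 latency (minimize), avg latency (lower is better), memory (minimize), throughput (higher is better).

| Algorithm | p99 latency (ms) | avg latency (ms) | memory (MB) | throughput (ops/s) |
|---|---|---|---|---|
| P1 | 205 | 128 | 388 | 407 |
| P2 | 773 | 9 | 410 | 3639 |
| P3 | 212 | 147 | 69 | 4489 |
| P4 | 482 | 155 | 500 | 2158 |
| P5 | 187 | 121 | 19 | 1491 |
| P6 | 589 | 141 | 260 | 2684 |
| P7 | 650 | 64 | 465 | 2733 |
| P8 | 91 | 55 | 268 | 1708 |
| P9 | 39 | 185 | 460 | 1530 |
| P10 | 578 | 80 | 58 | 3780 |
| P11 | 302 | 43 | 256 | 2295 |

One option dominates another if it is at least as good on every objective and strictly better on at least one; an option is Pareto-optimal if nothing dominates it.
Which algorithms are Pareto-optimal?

P1: dominated by P5 (p99 latency 187≤205, avg latency 121≤128, memory 19≤388, throughput 1491≥407).
P2: not dominated (best avg latency).
P3: not dominated (best throughput).
P4: dominated by P3 (p99 latency 212≤482, avg latency 147≤155, memory 69≤500, throughput 4489≥2158).
P5: not dominated (best memory).
P6: dominated by P10 (p99 latency 578≤589, avg latency 80≤141, memory 58≤260, throughput 3780≥2684).
P7: not dominated.
P8: not dominated.
P9: not dominated (best p99 latency).
P10: not dominated.
P11: not dominated.

P2, P3, P5, P7, P8, P9, P10, P11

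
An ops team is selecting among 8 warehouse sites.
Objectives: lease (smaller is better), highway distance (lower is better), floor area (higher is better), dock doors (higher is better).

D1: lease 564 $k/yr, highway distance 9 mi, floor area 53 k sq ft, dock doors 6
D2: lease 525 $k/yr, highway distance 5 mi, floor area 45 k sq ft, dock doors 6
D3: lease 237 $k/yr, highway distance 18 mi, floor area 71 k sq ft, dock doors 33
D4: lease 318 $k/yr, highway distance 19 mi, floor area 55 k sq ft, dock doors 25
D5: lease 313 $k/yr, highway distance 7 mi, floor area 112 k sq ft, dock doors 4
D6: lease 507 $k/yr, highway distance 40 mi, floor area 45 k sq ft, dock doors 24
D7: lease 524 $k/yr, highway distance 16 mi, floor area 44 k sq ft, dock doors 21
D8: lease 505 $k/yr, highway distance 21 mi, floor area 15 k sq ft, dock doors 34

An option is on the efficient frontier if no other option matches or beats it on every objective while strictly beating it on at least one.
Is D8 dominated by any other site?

No

D1: worse on lease (564 vs 505).
D2: worse on lease (525 vs 505).
D3: worse on dock doors (33 vs 34).
D4: worse on dock doors (25 vs 34).
D5: worse on dock doors (4 vs 34).
D6: worse on lease (507 vs 505).
D7: worse on lease (524 vs 505).
No option is at least as good as D8 on every objective and strictly better on one.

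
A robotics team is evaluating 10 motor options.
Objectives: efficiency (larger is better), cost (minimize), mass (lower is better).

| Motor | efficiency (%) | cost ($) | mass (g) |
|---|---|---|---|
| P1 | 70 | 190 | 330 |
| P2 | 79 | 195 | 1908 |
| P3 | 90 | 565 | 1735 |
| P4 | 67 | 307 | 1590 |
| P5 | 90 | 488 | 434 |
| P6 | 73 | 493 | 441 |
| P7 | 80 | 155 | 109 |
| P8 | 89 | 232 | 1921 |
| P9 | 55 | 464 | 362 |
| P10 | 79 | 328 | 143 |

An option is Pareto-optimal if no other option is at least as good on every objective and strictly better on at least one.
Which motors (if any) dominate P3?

P5: efficiency 90≥90, cost 488≤565, mass 434≤1735 — dominates P3.
Others (P1, P2, P4, P6, P7, P8, P9, P10) are each worse than P3 on at least one objective.

P5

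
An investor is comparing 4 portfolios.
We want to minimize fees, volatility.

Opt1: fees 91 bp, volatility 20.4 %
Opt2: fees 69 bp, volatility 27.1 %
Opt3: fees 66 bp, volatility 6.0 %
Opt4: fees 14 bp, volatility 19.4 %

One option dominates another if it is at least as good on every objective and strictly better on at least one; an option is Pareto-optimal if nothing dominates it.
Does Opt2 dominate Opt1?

No

Opt2 vs Opt1: Opt2 is worse on volatility (27.1 vs 20.4), so it does not dominate Opt1.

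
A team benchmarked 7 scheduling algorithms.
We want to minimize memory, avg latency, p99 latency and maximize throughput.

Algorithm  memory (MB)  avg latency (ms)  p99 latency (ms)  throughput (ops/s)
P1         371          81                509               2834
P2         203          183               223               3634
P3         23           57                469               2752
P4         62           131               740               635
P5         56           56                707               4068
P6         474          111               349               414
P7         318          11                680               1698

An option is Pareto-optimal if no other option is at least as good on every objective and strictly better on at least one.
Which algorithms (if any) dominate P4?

P3: memory 23≤62, avg latency 57≤131, p99 latency 469≤740, throughput 2752≥635 — dominates P4.
P5: memory 56≤62, avg latency 56≤131, p99 latency 707≤740, throughput 4068≥635 — dominates P4.
Others (P1, P2, P6, P7) are each worse than P4 on at least one objective.

P3, P5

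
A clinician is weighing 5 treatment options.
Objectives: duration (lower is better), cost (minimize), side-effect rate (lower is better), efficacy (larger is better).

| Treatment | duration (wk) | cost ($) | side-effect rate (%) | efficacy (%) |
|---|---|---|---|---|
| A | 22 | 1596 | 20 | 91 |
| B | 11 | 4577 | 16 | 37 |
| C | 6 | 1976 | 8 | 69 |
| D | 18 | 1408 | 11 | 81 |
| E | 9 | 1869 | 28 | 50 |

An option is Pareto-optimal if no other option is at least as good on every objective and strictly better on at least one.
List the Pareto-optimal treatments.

A, C, D, E

A: not dominated (best efficacy).
B: dominated by C (duration 6≤11, cost 1976≤4577, side-effect rate 8≤16, efficacy 69≥37).
C: not dominated (best duration).
D: not dominated (best cost).
E: not dominated.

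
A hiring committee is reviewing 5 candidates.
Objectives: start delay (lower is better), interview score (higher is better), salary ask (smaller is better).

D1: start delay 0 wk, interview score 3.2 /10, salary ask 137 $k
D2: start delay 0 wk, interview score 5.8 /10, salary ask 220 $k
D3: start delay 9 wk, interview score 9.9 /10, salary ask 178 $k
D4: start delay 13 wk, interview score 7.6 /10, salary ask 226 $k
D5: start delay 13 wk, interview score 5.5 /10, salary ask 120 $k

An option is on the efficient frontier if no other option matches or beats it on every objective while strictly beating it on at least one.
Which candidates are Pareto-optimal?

D1: not dominated.
D2: not dominated.
D3: not dominated (best interview score).
D4: dominated by D3 (start delay 9≤13, interview score 9.9≥7.6, salary ask 178≤226).
D5: not dominated (best salary ask).

D1, D2, D3, D5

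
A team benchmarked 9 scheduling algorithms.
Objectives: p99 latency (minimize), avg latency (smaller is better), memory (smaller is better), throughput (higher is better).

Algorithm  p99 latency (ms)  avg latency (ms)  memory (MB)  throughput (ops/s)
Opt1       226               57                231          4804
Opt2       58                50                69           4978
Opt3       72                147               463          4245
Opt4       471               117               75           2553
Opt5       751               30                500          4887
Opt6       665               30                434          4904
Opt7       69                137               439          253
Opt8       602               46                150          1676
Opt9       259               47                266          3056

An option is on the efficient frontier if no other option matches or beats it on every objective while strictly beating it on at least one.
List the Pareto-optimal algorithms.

Opt2, Opt6, Opt8, Opt9

Opt1: dominated by Opt2 (p99 latency 58≤226, avg latency 50≤57, memory 69≤231, throughput 4978≥4804).
Opt2: not dominated (best p99 latency).
Opt3: dominated by Opt2 (p99 latency 58≤72, avg latency 50≤147, memory 69≤463, throughput 4978≥4245).
Opt4: dominated by Opt2 (p99 latency 58≤471, avg latency 50≤117, memory 69≤75, throughput 4978≥2553).
Opt5: dominated by Opt6 (p99 latency 665≤751, avg latency 30≤30, memory 434≤500, throughput 4904≥4887).
Opt6: not dominated.
Opt7: dominated by Opt2 (p99 latency 58≤69, avg latency 50≤137, memory 69≤439, throughput 4978≥253).
Opt8: not dominated.
Opt9: not dominated.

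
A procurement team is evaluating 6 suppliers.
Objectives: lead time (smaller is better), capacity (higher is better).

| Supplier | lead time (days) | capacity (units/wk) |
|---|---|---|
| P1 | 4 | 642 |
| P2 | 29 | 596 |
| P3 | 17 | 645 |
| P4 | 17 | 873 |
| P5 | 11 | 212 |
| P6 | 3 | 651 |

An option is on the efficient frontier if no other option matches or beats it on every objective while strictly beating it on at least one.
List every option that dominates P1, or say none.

P6: lead time 3≤4, capacity 651≥642 — dominates P1.
Others (P2, P3, P4, P5) are each worse than P1 on at least one objective.

P6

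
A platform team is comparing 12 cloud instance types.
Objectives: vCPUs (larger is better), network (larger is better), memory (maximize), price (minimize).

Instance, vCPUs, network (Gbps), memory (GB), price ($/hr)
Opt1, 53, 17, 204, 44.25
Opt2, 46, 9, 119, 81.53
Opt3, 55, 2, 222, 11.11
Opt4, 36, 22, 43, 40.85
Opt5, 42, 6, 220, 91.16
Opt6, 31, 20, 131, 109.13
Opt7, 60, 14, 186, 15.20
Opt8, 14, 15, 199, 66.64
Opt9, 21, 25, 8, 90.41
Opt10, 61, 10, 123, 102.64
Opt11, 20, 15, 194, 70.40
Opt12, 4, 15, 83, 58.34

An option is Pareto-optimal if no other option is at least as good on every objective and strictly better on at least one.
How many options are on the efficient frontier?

Opt1: not dominated.
Opt2: dominated by Opt1 (vCPUs 53≥46, network 17≥9, memory 204≥119, price 44.25≤81.53).
Opt3: not dominated (best memory).
Opt4: not dominated.
Opt5: not dominated.
Opt6: not dominated.
Opt7: not dominated.
Opt8: dominated by Opt1 (vCPUs 53≥14, network 17≥15, memory 204≥199, price 44.25≤66.64).
Opt9: not dominated (best network).
Opt10: not dominated (best vCPUs).
Opt11: dominated by Opt1 (vCPUs 53≥20, network 17≥15, memory 204≥194, price 44.25≤70.40).
Opt12: dominated by Opt1 (vCPUs 53≥4, network 17≥15, memory 204≥83, price 44.25≤58.34).
Pareto-optimal: Opt1, Opt3, Opt4, Opt5, Opt6, Opt7, Opt9, Opt10 → 8.

8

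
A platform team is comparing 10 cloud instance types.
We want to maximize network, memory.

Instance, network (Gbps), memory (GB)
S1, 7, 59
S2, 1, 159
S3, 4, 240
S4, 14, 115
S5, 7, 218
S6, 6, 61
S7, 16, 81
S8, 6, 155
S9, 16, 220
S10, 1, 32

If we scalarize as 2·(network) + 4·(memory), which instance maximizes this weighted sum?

S1: 2·7 + 4·59 = 250
S2: 2·1 + 4·159 = 638
S3: 2·4 + 4·240 = 968
S4: 2·14 + 4·115 = 488
S5: 2·7 + 4·218 = 886
S6: 2·6 + 4·61 = 256
S7: 2·16 + 4·81 = 356
S8: 2·6 + 4·155 = 632
S9: 2·16 + 4·220 = 912
S10: 2·1 + 4·32 = 130
Highest: S3 at 968.

S3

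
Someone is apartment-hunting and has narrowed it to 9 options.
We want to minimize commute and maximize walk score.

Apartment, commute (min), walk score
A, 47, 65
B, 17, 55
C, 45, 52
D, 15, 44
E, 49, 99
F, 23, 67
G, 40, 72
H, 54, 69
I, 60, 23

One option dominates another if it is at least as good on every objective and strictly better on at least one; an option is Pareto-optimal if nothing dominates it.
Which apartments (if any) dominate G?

none

A: worse on commute (47 vs 40).
B: worse on walk score (55 vs 72).
C: worse on commute (45 vs 40).
D: worse on walk score (44 vs 72).
E: worse on commute (49 vs 40).
F: worse on walk score (67 vs 72).
H: worse on commute (54 vs 40).
I: worse on commute (60 vs 40).
No option dominates G.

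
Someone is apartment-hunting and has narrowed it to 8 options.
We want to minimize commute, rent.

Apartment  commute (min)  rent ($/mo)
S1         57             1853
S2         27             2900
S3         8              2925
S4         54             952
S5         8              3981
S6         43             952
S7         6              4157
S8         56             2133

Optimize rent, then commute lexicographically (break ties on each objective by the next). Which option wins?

S6

First minimize rent: best is 952, kept {S4, S6}.
Then minimize commute: best is 43, kept {S6}.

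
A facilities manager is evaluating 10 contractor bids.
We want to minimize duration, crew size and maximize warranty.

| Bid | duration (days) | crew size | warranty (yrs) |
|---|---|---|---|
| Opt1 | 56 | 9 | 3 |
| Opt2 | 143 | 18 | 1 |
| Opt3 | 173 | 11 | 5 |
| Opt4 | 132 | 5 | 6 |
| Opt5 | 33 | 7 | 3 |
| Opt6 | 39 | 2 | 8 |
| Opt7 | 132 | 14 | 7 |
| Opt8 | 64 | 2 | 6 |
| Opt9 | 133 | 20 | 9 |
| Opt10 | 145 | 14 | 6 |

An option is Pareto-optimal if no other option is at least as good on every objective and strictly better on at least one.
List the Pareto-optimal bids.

Opt5, Opt6, Opt9

Opt1: dominated by Opt5 (duration 33≤56, crew size 7≤9, warranty 3≥3).
Opt2: dominated by Opt1 (duration 56≤143, crew size 9≤18, warranty 3≥1).
Opt3: dominated by Opt4 (duration 132≤173, crew size 5≤11, warranty 6≥5).
Opt4: dominated by Opt6 (duration 39≤132, crew size 2≤5, warranty 8≥6).
Opt5: not dominated (best duration).
Opt6: not dominated.
Opt7: dominated by Opt6 (duration 39≤132, crew size 2≤14, warranty 8≥7).
Opt8: dominated by Opt6 (duration 39≤64, crew size 2≤2, warranty 8≥6).
Opt9: not dominated (best warranty).
Opt10: dominated by Opt4 (duration 132≤145, crew size 5≤14, warranty 6≥6).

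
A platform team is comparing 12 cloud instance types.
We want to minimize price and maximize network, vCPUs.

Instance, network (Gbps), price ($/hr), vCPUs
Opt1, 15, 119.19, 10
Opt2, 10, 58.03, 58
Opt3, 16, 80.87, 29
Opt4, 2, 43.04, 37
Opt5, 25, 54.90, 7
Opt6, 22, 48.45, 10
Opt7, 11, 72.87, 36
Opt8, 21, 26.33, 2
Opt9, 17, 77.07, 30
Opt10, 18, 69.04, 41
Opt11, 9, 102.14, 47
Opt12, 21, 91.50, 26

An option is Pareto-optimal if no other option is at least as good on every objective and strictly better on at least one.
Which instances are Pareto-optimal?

Opt2, Opt4, Opt5, Opt6, Opt8, Opt10, Opt12

Opt1: dominated by Opt3 (network 16≥15, price 80.87≤119.19, vCPUs 29≥10).
Opt2: not dominated (best vCPUs).
Opt3: dominated by Opt9 (network 17≥16, price 77.07≤80.87, vCPUs 30≥29).
Opt4: not dominated.
Opt5: not dominated (best network).
Opt6: not dominated.
Opt7: dominated by Opt10 (network 18≥11, price 69.04≤72.87, vCPUs 41≥36).
Opt8: not dominated (best price).
Opt9: dominated by Opt10 (network 18≥17, price 69.04≤77.07, vCPUs 41≥30).
Opt10: not dominated.
Opt11: dominated by Opt2 (network 10≥9, price 58.03≤102.14, vCPUs 58≥47).
Opt12: not dominated.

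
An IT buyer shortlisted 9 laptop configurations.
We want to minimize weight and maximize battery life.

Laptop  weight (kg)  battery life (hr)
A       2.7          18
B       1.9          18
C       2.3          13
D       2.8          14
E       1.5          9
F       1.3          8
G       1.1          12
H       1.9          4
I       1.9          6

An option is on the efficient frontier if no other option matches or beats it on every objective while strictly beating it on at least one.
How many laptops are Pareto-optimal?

A: dominated by B (weight 1.9≤2.7, battery life 18≥18).
B: not dominated.
C: dominated by B (weight 1.9≤2.3, battery life 18≥13).
D: dominated by A (weight 2.7≤2.8, battery life 18≥14).
E: dominated by G (weight 1.1≤1.5, battery life 12≥9).
F: dominated by G (weight 1.1≤1.3, battery life 12≥8).
G: not dominated (best weight).
H: dominated by B (weight 1.9≤1.9, battery life 18≥4).
I: dominated by B (weight 1.9≤1.9, battery life 18≥6).
Pareto-optimal: B, G → 2.

2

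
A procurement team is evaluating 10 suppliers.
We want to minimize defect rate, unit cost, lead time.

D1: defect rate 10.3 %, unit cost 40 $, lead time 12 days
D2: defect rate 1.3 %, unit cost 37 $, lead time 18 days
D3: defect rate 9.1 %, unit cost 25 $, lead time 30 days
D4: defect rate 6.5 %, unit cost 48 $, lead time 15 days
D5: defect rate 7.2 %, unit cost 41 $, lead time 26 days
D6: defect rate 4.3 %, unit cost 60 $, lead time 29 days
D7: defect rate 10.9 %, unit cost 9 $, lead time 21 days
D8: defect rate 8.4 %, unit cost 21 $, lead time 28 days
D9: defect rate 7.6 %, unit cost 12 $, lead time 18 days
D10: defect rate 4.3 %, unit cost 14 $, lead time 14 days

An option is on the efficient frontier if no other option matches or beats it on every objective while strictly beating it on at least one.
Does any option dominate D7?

No

D1: worse on unit cost (40 vs 9).
D2: worse on unit cost (37 vs 9).
D3: worse on unit cost (25 vs 9).
D4: worse on unit cost (48 vs 9).
D5: worse on unit cost (41 vs 9).
D6: worse on unit cost (60 vs 9).
D8: worse on unit cost (21 vs 9).
D9: worse on unit cost (12 vs 9).
D10: worse on unit cost (14 vs 9).
No option is at least as good as D7 on every objective and strictly better on one.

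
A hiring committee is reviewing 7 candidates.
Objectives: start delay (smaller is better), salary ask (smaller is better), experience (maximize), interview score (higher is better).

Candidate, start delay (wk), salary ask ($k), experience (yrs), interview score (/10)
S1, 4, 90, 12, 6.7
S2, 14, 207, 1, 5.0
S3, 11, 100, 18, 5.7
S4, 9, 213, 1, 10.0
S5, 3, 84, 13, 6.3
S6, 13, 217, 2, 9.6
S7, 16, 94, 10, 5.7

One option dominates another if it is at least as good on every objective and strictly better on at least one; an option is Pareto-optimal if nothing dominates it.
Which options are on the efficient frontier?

S1, S3, S4, S5, S6

S1: not dominated.
S2: dominated by S1 (start delay 4≤14, salary ask 90≤207, experience 12≥1, interview score 6.7≥5.0).
S3: not dominated (best experience).
S4: not dominated (best interview score).
S5: not dominated (best start delay).
S6: not dominated.
S7: dominated by S1 (start delay 4≤16, salary ask 90≤94, experience 12≥10, interview score 6.7≥5.7).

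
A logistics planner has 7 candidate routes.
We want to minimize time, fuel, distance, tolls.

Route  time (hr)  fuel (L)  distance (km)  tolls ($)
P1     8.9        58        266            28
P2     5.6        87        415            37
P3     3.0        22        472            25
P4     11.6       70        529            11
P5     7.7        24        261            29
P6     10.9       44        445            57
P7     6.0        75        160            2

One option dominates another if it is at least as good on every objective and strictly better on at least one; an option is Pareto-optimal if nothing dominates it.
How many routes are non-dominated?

6

P1: not dominated.
P2: not dominated.
P3: not dominated (best time).
P4: not dominated.
P5: not dominated.
P6: dominated by P5 (time 7.7≤10.9, fuel 24≤44, distance 261≤445, tolls 29≤57).
P7: not dominated (best distance).
Pareto-optimal: P1, P2, P3, P4, P5, P7 → 6.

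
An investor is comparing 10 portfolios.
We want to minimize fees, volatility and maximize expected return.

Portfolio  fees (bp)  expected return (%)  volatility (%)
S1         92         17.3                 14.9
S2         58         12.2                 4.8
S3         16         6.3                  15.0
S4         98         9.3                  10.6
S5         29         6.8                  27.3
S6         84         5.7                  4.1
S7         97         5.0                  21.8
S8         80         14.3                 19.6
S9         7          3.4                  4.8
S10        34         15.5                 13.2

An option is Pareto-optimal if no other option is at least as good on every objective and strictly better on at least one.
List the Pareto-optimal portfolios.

S1, S2, S3, S5, S6, S9, S10

S1: not dominated (best expected return).
S2: not dominated.
S3: not dominated.
S4: dominated by S2 (fees 58≤98, expected return 12.2≥9.3, volatility 4.8≤10.6).
S5: not dominated.
S6: not dominated (best volatility).
S7: dominated by S1 (fees 92≤97, expected return 17.3≥5.0, volatility 14.9≤21.8).
S8: dominated by S10 (fees 34≤80, expected return 15.5≥14.3, volatility 13.2≤19.6).
S9: not dominated (best fees).
S10: not dominated.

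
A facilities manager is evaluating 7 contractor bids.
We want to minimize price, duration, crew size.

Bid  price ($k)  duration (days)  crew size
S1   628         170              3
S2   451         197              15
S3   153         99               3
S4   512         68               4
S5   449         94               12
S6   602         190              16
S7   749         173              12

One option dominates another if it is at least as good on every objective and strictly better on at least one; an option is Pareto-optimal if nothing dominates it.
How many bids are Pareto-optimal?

S1: dominated by S3 (price 153≤628, duration 99≤170, crew size 3≤3).
S2: dominated by S3 (price 153≤451, duration 99≤197, crew size 3≤15).
S3: not dominated (best price).
S4: not dominated (best duration).
S5: not dominated.
S6: dominated by S3 (price 153≤602, duration 99≤190, crew size 3≤16).
S7: dominated by S1 (price 628≤749, duration 170≤173, crew size 3≤12).
Pareto-optimal: S3, S4, S5 → 3.

3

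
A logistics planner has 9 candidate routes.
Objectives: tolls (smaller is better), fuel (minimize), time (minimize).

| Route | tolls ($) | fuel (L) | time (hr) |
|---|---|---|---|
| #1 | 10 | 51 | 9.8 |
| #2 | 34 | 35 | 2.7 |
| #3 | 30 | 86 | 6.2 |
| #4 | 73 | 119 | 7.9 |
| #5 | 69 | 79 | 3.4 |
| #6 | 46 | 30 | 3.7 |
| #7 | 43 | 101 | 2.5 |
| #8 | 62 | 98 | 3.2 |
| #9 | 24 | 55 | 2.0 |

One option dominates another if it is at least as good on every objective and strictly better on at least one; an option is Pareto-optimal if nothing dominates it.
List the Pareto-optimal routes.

#1, #2, #6, #9

#1: not dominated (best tolls).
#2: not dominated.
#3: dominated by #9 (tolls 24≤30, fuel 55≤86, time 2.0≤6.2).
#4: dominated by #2 (tolls 34≤73, fuel 35≤119, time 2.7≤7.9).
#5: dominated by #2 (tolls 34≤69, fuel 35≤79, time 2.7≤3.4).
#6: not dominated (best fuel).
#7: dominated by #9 (tolls 24≤43, fuel 55≤101, time 2.0≤2.5).
#8: dominated by #2 (tolls 34≤62, fuel 35≤98, time 2.7≤3.2).
#9: not dominated (best time).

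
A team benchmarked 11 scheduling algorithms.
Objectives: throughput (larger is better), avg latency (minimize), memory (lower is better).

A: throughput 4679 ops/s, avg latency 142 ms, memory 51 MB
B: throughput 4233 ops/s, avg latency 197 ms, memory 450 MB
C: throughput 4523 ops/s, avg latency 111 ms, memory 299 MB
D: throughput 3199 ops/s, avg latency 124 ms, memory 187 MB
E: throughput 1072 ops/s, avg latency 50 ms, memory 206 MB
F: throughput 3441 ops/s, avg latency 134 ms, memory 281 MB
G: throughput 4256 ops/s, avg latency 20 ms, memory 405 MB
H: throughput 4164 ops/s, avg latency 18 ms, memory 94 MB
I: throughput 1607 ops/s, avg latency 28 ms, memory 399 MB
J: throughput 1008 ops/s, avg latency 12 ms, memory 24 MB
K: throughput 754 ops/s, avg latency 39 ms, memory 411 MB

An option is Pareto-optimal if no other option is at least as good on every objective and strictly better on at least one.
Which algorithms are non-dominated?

A, C, G, H, J

A: not dominated (best throughput).
B: dominated by A (throughput 4679≥4233, avg latency 142≤197, memory 51≤450).
C: not dominated.
D: dominated by H (throughput 4164≥3199, avg latency 18≤124, memory 94≤187).
E: dominated by H (throughput 4164≥1072, avg latency 18≤50, memory 94≤206).
F: dominated by H (throughput 4164≥3441, avg latency 18≤134, memory 94≤281).
G: not dominated.
H: not dominated.
I: dominated by H (throughput 4164≥1607, avg latency 18≤28, memory 94≤399).
J: not dominated (best avg latency).
K: dominated by G (throughput 4256≥754, avg latency 20≤39, memory 405≤411).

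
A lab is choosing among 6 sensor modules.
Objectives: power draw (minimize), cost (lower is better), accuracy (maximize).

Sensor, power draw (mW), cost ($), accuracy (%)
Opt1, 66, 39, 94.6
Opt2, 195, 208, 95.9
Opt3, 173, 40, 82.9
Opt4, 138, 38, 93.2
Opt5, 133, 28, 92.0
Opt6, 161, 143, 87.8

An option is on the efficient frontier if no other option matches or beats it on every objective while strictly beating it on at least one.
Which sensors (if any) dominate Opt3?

Opt1: power draw 66≤173, cost 39≤40, accuracy 94.6≥82.9 — dominates Opt3.
Opt4: power draw 138≤173, cost 38≤40, accuracy 93.2≥82.9 — dominates Opt3.
Opt5: power draw 133≤173, cost 28≤40, accuracy 92.0≥82.9 — dominates Opt3.
Others (Opt2, Opt6) are each worse than Opt3 on at least one objective.

Opt1, Opt4, Opt5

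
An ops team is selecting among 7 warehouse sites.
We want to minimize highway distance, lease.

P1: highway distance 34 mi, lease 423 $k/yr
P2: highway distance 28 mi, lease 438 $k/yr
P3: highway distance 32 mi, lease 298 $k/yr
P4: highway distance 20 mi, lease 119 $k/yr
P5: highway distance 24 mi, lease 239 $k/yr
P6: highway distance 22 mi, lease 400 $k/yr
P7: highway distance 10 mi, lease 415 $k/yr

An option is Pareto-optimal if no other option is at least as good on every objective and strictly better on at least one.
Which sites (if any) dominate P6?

P4: highway distance 20≤22, lease 119≤400 — dominates P6.
Others (P1, P2, P3, P5, P7) are each worse than P6 on at least one objective.

P4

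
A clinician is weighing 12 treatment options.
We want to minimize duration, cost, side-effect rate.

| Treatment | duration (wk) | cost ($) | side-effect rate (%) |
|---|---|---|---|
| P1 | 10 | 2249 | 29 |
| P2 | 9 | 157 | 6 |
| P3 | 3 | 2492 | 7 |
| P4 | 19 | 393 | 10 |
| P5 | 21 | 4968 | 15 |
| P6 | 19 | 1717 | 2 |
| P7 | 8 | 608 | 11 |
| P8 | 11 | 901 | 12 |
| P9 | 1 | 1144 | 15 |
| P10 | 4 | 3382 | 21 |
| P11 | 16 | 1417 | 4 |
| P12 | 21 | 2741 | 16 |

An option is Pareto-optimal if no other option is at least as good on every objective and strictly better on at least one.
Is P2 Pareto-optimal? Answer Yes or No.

P1: worse on duration (10 vs 9).
P3: worse on cost (2492 vs 157).
P4: worse on duration (19 vs 9).
P5: worse on duration (21 vs 9).
P6: worse on duration (19 vs 9).
P7: worse on cost (608 vs 157).
P8: worse on duration (11 vs 9).
P9: worse on cost (1144 vs 157).
P10: worse on cost (3382 vs 157).
P11: worse on duration (16 vs 9).
P12: worse on duration (21 vs 9).
No option is at least as good as P2 on every objective and strictly better on one.

Yes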